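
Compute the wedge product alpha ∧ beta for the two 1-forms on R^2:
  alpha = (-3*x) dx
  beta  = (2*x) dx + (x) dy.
alpha ∧ beta = (-3*x^2) dx ∧ dy

Distribute the wedge, using dx_i ∧ dx_j = -dx_j ∧ dx_i and dx_i ∧ dx_i = 0. For each pair (i, j) with i < j, the coefficient of dx_i ∧ dx_j in alpha ∧ beta is (alpha_i * beta_j - alpha_j * beta_i). Collecting: alpha ∧ beta = (-3*x^2) dx ∧ dy.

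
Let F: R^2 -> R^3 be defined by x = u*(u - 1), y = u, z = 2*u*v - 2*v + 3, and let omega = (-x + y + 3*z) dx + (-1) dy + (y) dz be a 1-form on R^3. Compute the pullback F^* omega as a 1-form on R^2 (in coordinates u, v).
F^* omega = (-2*u^3 + 12*u^2*v + 5*u^2 - 16*u*v + 16*u + 6*v - 10) du + (2*u*(u - 1)) dv

Using F^*(f dg) = (f ∘ F) d(g ∘ F), substitute each coordinate x_i by F_i(u, v) in f_i, and replace dx_i by d F_i = (∂F_i/∂u) du + (∂F_i/∂v) dv.
  For the x component: f_1(F) = -u^2 + 6*u*v + 2*u - 6*v + 9; d F_1 = (2*u - 1) du + (0) dv
  For the y component: f_2(F) = -1; d F_2 = (1) du + (0) dv
  For the z component: f_3(F) = u; d F_3 = (2*v) du + (2*u - 2) dv
Combining and collecting du, dv coefficients:
  coeff of du: -2*u^3 + 12*u^2*v + 5*u^2 - 16*u*v + 16*u + 6*v - 10
  coeff of dv: 2*u*(u - 1)
F^* omega = (-2*u^3 + 12*u^2*v + 5*u^2 - 16*u*v + 16*u + 6*v - 10) du + (2*u*(u - 1)) dv.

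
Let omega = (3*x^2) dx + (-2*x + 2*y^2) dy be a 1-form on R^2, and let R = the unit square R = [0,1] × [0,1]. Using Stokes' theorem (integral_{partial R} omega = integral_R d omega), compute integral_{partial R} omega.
integral_(partial R) omega = -2

Stokes: integral_partial_R omega = integral_R d omega with d omega = (∂Q/∂x - ∂P/∂y) dx ∧ dy.
  ∂Q/∂x = -2
  ∂P/∂y = 0
  integrand = ∂Q/∂x - ∂P/∂y = -2.
Integrating over R: integral_0^1 integral_0^1 (-2) dx dy = -2.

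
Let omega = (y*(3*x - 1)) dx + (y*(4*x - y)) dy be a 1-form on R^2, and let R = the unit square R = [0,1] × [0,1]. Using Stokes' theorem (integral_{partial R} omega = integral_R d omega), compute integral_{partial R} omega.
integral_(partial R) omega = 3/2

Stokes: integral_partial_R omega = integral_R d omega with d omega = (∂Q/∂x - ∂P/∂y) dx ∧ dy.
  ∂Q/∂x = 4*y
  ∂P/∂y = 3*x - 1
  integrand = ∂Q/∂x - ∂P/∂y = -3*x + 4*y + 1.
Integrating over R: integral_0^1 integral_0^1 (-3*x + 4*y + 1) dx dy = 3/2.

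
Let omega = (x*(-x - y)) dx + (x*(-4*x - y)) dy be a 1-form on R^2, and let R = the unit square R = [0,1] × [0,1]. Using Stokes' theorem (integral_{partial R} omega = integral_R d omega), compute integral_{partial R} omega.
integral_(partial R) omega = -4

Stokes: integral_partial_R omega = integral_R d omega with d omega = (∂Q/∂x - ∂P/∂y) dx ∧ dy.
  ∂Q/∂x = -8*x - y
  ∂P/∂y = -x
  integrand = ∂Q/∂x - ∂P/∂y = -7*x - y.
Integrating over R: integral_0^1 integral_0^1 (-7*x - y) dx dy = -4.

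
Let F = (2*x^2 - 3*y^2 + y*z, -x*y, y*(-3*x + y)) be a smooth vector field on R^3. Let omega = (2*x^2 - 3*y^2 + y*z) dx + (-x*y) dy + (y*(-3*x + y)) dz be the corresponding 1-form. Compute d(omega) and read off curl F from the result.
d(omega) = (-3*x + 2*y) dy ∧ dz + (4*y) dz ∧ dx + (5*y - z) dx ∧ dy; curl F = (-3*x + 2*y, 4*y, 5*y - z)

d omega = sum_{i<j} (∂f_j/∂x_i - ∂f_i/∂x_j) dx_i ∧ dx_j. Under the identification (dy ∧ dz, dz ∧ dx, dx ∧ dy) ↔ (e_x, e_y, e_z), the coefficients are exactly the components of curl F. Compute:
  ∂R/∂y - ∂Q/∂z = (-3*x + 2*y) - (0) = -3*x + 2*y
  ∂P/∂z - ∂R/∂x = (y) - (-3*y) = 4*y
  ∂Q/∂x - ∂P/∂y = (-y) - (-6*y + z) = 5*y - z.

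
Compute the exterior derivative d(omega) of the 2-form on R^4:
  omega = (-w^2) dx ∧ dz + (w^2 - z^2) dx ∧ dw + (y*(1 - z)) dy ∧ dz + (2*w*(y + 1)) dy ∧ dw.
d(omega) = (-2*w + 2*z) dx ∧ dz ∧ dw

For a 2-form omega = sum_{i<j} g_{ij} dx_i ∧ dx_j, the exterior derivative is
  d(omega) = sum_{i<j} d(g_{ij}) ∧ dx_i ∧ dx_j = sum_{i<j, k} (∂g_{ij}/∂x_k) dx_k ∧ dx_i ∧ dx_j.
Expand each term, using dx_k ∧ dx_i ∧ dx_j = sgn(permutation) dx_{(a)} ∧ dx_{(b)} ∧ dx_{(c)} with (a < b < c) sorted:
  d(-w^2) includes (∂/∂w)(-w^2) dw = (-2*w) dw, which multiplied by dx ∧ dz gives (-2*w) dx ∧ dz ∧ dw
  d(w^2 - z^2) includes (∂/∂z)(w^2 - z^2) dz = (-2*z) dz, which multiplied by dx ∧ dw gives (2*z) dx ∧ dz ∧ dw
Collecting like 3-forms: d(omega) = (-2*w + 2*z) dx ∧ dz ∧ dw.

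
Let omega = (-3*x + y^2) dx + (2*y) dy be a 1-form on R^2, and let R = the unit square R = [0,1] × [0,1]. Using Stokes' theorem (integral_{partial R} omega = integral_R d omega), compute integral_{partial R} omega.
integral_(partial R) omega = -1

Stokes: integral_partial_R omega = integral_R d omega with d omega = (∂Q/∂x - ∂P/∂y) dx ∧ dy.
  ∂Q/∂x = 0
  ∂P/∂y = 2*y
  integrand = ∂Q/∂x - ∂P/∂y = -2*y.
Integrating over R: integral_0^1 integral_0^1 (-2*y) dx dy = -1.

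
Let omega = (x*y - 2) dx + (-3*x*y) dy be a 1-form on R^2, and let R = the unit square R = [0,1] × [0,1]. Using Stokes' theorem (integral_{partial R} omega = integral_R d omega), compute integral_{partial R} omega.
integral_(partial R) omega = -2

Stokes: integral_partial_R omega = integral_R d omega with d omega = (∂Q/∂x - ∂P/∂y) dx ∧ dy.
  ∂Q/∂x = -3*y
  ∂P/∂y = x
  integrand = ∂Q/∂x - ∂P/∂y = -x - 3*y.
Integrating over R: integral_0^1 integral_0^1 (-x - 3*y) dx dy = -2.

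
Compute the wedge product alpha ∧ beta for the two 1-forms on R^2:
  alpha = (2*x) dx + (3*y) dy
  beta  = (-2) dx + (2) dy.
alpha ∧ beta = (4*x + 6*y) dx ∧ dy

Distribute the wedge, using dx_i ∧ dx_j = -dx_j ∧ dx_i and dx_i ∧ dx_i = 0. For each pair (i, j) with i < j, the coefficient of dx_i ∧ dx_j in alpha ∧ beta is (alpha_i * beta_j - alpha_j * beta_i). Collecting: alpha ∧ beta = (4*x + 6*y) dx ∧ dy.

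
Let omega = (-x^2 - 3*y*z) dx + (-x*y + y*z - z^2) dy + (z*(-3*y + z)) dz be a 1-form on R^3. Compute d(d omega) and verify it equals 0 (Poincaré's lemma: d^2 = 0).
d(d omega) = 0

Step 1: d omega = sum_{i<j} (∂f_j/∂x_i - ∂f_i/∂x_j) dx_i ∧ dx_j:
  coeff of dx ∧ dy: -y + 3*z
  coeff of dx ∧ dz: 3*y
  coeff of dy ∧ dz: -y - z
Step 2: Apply d again to each 2-form coefficient. The only possible 3-form in R^3 is dx ∧ dy ∧ dz, with coefficient
  ∂(coeff of dy∧dz)/∂x - ∂(coeff of dx∧dz)/∂y + ∂(coeff of dx∧dy)/∂z
  = ∂/∂x (-y - z) - ∂/∂y (3*y) + ∂/∂z (-y + 3*z).
Each of these terms simplifies to sums of mixed partials that cancel in pairs. The result is 0 (by equality of mixed partials for smooth functions — Schwarz / Clairaut).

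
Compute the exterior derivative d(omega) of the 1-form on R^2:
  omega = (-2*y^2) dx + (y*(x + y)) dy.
d(omega) = (5*y) dx ∧ dy

For a 1-form omega = sum_i f_i dx_i, the exterior derivative is
  d(omega) = sum_{i < j} (∂f_j/∂x_i - ∂f_i/∂x_j) dx_i ∧ dx_j.
  coefficient of dx ∧ dy: ∂f_2/∂x - ∂f_1/∂y = ∂(y*(x + y))/∂x - ∂(-2*y^2)/∂y = 5*y
Assembling: d(omega) = (5*y) dx ∧ dy.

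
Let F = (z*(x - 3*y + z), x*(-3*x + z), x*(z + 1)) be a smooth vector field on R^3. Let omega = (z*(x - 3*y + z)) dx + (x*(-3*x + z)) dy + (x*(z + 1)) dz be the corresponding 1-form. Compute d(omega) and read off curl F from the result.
d(omega) = (-x) dy ∧ dz + (x - 3*y + z - 1) dz ∧ dx + (-6*x + 4*z) dx ∧ dy; curl F = (-x, x - 3*y + z - 1, -6*x + 4*z)

d omega = sum_{i<j} (∂f_j/∂x_i - ∂f_i/∂x_j) dx_i ∧ dx_j. Under the identification (dy ∧ dz, dz ∧ dx, dx ∧ dy) ↔ (e_x, e_y, e_z), the coefficients are exactly the components of curl F. Compute:
  ∂R/∂y - ∂Q/∂z = (0) - (x) = -x
  ∂P/∂z - ∂R/∂x = (x - 3*y + 2*z) - (z + 1) = x - 3*y + z - 1
  ∂Q/∂x - ∂P/∂y = (-6*x + z) - (-3*z) = -6*x + 4*z.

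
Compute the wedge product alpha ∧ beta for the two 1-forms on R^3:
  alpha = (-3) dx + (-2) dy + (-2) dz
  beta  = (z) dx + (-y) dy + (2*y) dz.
alpha ∧ beta = (3*y + 2*z) dx ∧ dy + (-6*y + 2*z) dx ∧ dz + (-6*y) dy ∧ dz

Distribute the wedge, using dx_i ∧ dx_j = -dx_j ∧ dx_i and dx_i ∧ dx_i = 0. For each pair (i, j) with i < j, the coefficient of dx_i ∧ dx_j in alpha ∧ beta is (alpha_i * beta_j - alpha_j * beta_i). Collecting: alpha ∧ beta = (3*y + 2*z) dx ∧ dy + (-6*y + 2*z) dx ∧ dz + (-6*y) dy ∧ dz.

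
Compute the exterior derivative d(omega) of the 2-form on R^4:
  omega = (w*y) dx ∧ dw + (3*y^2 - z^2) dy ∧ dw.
d(omega) = (-w) dx ∧ dy ∧ dw + (2*z) dy ∧ dz ∧ dw

For a 2-form omega = sum_{i<j} g_{ij} dx_i ∧ dx_j, the exterior derivative is
  d(omega) = sum_{i<j} d(g_{ij}) ∧ dx_i ∧ dx_j = sum_{i<j, k} (∂g_{ij}/∂x_k) dx_k ∧ dx_i ∧ dx_j.
Expand each term, using dx_k ∧ dx_i ∧ dx_j = sgn(permutation) dx_{(a)} ∧ dx_{(b)} ∧ dx_{(c)} with (a < b < c) sorted:
  d(w*y) includes (∂/∂y)(w*y) dy = (w) dy, which multiplied by dx ∧ dw gives (-w) dx ∧ dy ∧ dw
  d(3*y^2 - z^2) includes (∂/∂z)(3*y^2 - z^2) dz = (-2*z) dz, which multiplied by dy ∧ dw gives (2*z) dy ∧ dz ∧ dw
Collecting like 3-forms: d(omega) = (-w) dx ∧ dy ∧ dw + (2*z) dy ∧ dz ∧ dw.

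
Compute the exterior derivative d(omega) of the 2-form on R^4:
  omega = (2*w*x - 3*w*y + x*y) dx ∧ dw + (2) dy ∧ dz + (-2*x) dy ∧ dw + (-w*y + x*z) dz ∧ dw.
d(omega) = (3*w - x - 2) dx ∧ dy ∧ dw + (z) dx ∧ dz ∧ dw + (-w) dy ∧ dz ∧ dw

For a 2-form omega = sum_{i<j} g_{ij} dx_i ∧ dx_j, the exterior derivative is
  d(omega) = sum_{i<j} d(g_{ij}) ∧ dx_i ∧ dx_j = sum_{i<j, k} (∂g_{ij}/∂x_k) dx_k ∧ dx_i ∧ dx_j.
Expand each term, using dx_k ∧ dx_i ∧ dx_j = sgn(permutation) dx_{(a)} ∧ dx_{(b)} ∧ dx_{(c)} with (a < b < c) sorted:
  d(2*w*x - 3*w*y + x*y) includes (∂/∂y)(2*w*x - 3*w*y + x*y) dy = (-3*w + x) dy, which multiplied by dx ∧ dw gives (3*w - x) dx ∧ dy ∧ dw
  d(-2*x) includes (∂/∂x)(-2*x) dx = (-2) dx, which multiplied by dy ∧ dw gives (-2) dx ∧ dy ∧ dw
  d(-w*y + x*z) includes (∂/∂x)(-w*y + x*z) dx = (z) dx, which multiplied by dz ∧ dw gives (z) dx ∧ dz ∧ dw
  d(-w*y + x*z) includes (∂/∂y)(-w*y + x*z) dy = (-w) dy, which multiplied by dz ∧ dw gives (-w) dy ∧ dz ∧ dw
Collecting like 3-forms: d(omega) = (3*w - x - 2) dx ∧ dy ∧ dw + (z) dx ∧ dz ∧ dw + (-w) dy ∧ dz ∧ dw.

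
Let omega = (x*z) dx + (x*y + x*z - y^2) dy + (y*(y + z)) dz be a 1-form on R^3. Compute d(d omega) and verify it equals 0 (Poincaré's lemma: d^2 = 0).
d(d omega) = 0

Step 1: d omega = sum_{i<j} (∂f_j/∂x_i - ∂f_i/∂x_j) dx_i ∧ dx_j:
  coeff of dx ∧ dy: y + z
  coeff of dx ∧ dz: -x
  coeff of dy ∧ dz: -x + 2*y + z
Step 2: Apply d again to each 2-form coefficient. The only possible 3-form in R^3 is dx ∧ dy ∧ dz, with coefficient
  ∂(coeff of dy∧dz)/∂x - ∂(coeff of dx∧dz)/∂y + ∂(coeff of dx∧dy)/∂z
  = ∂/∂x (-x + 2*y + z) - ∂/∂y (-x) + ∂/∂z (y + z).
Each of these terms simplifies to sums of mixed partials that cancel in pairs. The result is 0 (by equality of mixed partials for smooth functions — Schwarz / Clairaut).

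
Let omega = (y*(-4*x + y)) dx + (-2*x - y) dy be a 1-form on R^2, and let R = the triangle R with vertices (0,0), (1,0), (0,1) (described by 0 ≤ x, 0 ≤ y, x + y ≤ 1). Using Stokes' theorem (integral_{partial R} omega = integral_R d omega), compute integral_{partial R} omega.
integral_(partial R) omega = -2/3

Stokes: integral_partial_R omega = integral_R d omega with d omega = (∂Q/∂x - ∂P/∂y) dx ∧ dy.
  ∂Q/∂x = -2
  ∂P/∂y = -4*x + 2*y
  integrand = ∂Q/∂x - ∂P/∂y = 4*x - 2*y - 2.
Integrating over R: integral_0^1 integral_0^{1-x} (4*x - 2*y - 2) dy dx = -2/3.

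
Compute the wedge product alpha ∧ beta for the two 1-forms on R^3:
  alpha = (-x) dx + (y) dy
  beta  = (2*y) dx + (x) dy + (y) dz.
alpha ∧ beta = (-x^2 - 2*y^2) dx ∧ dy + (-x*y) dx ∧ dz + (y^2) dy ∧ dz

Distribute the wedge, using dx_i ∧ dx_j = -dx_j ∧ dx_i and dx_i ∧ dx_i = 0. For each pair (i, j) with i < j, the coefficient of dx_i ∧ dx_j in alpha ∧ beta is (alpha_i * beta_j - alpha_j * beta_i). Collecting: alpha ∧ beta = (-x^2 - 2*y^2) dx ∧ dy + (-x*y) dx ∧ dz + (y^2) dy ∧ dz.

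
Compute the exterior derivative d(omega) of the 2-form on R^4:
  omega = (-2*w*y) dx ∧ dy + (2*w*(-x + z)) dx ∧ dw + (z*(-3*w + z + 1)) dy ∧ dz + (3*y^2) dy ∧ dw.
d(omega) = (-2*y) dx ∧ dy ∧ dw + (-2*w) dx ∧ dz ∧ dw + (-3*z) dy ∧ dz ∧ dw

For a 2-form omega = sum_{i<j} g_{ij} dx_i ∧ dx_j, the exterior derivative is
  d(omega) = sum_{i<j} d(g_{ij}) ∧ dx_i ∧ dx_j = sum_{i<j, k} (∂g_{ij}/∂x_k) dx_k ∧ dx_i ∧ dx_j.
Expand each term, using dx_k ∧ dx_i ∧ dx_j = sgn(permutation) dx_{(a)} ∧ dx_{(b)} ∧ dx_{(c)} with (a < b < c) sorted:
  d(-2*w*y) includes (∂/∂w)(-2*w*y) dw = (-2*y) dw, which multiplied by dx ∧ dy gives (-2*y) dx ∧ dy ∧ dw
  d(2*w*(-x + z)) includes (∂/∂z)(2*w*(-x + z)) dz = (2*w) dz, which multiplied by dx ∧ dw gives (-2*w) dx ∧ dz ∧ dw
  d(z*(-3*w + z + 1)) includes (∂/∂w)(z*(-3*w + z + 1)) dw = (-3*z) dw, which multiplied by dy ∧ dz gives (-3*z) dy ∧ dz ∧ dw
Collecting like 3-forms: d(omega) = (-2*y) dx ∧ dy ∧ dw + (-2*w) dx ∧ dz ∧ dw + (-3*z) dy ∧ dz ∧ dw.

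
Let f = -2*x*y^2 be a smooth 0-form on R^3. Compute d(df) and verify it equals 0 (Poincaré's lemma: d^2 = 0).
d(df) = 0

Step 1: df = sum_i (∂f/∂x_i) dx_i = (-2*y^2) dx + (-4*x*y) dy + (0) dz.
Step 2: Apply d again. Using the 1-form formula, the coefficient of dx ∧ dy in d(df) is ∂^2 f/∂x ∂y - ∂^2 f/∂y ∂x = (-4*y) - (-4*y) = 0 (equality of mixed partials for smooth f).
Similarly for dx ∧ dz and dy ∧ dz — all coefficients vanish. So d(df) = 0.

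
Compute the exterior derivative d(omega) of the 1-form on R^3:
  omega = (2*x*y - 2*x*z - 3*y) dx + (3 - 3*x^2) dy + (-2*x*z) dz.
d(omega) = (3 - 8*x) dx ∧ dy + (2*x - 2*z) dx ∧ dz

For a 1-form omega = sum_i f_i dx_i, the exterior derivative is
  d(omega) = sum_{i < j} (∂f_j/∂x_i - ∂f_i/∂x_j) dx_i ∧ dx_j.
  coefficient of dx ∧ dy: ∂f_2/∂x - ∂f_1/∂y = ∂(3 - 3*x^2)/∂x - ∂(2*x*y - 2*x*z - 3*y)/∂y = 3 - 8*x
  coefficient of dx ∧ dz: ∂f_3/∂x - ∂f_1/∂z = ∂(-2*x*z)/∂x - ∂(2*x*y - 2*x*z - 3*y)/∂z = 2*x - 2*z
Assembling: d(omega) = (3 - 8*x) dx ∧ dy + (2*x - 2*z) dx ∧ dz.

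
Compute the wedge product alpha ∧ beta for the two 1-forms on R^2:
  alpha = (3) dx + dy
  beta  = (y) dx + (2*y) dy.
alpha ∧ beta = (5*y) dx ∧ dy

Distribute the wedge, using dx_i ∧ dx_j = -dx_j ∧ dx_i and dx_i ∧ dx_i = 0. For each pair (i, j) with i < j, the coefficient of dx_i ∧ dx_j in alpha ∧ beta is (alpha_i * beta_j - alpha_j * beta_i). Collecting: alpha ∧ beta = (5*y) dx ∧ dy.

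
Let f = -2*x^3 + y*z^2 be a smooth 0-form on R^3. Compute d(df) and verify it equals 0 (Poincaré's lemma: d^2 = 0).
d(df) = 0

Step 1: df = sum_i (∂f/∂x_i) dx_i = (-6*x^2) dx + (z^2) dy + (2*y*z) dz.
Step 2: Apply d again. Using the 1-form formula, the coefficient of dx ∧ dy in d(df) is ∂^2 f/∂x ∂y - ∂^2 f/∂y ∂x = (0) - (0) = 0 (equality of mixed partials for smooth f).
Similarly for dx ∧ dz and dy ∧ dz — all coefficients vanish. So d(df) = 0.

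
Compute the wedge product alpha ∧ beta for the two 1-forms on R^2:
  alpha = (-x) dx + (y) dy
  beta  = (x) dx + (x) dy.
alpha ∧ beta = (-x*(x + y)) dx ∧ dy

Distribute the wedge, using dx_i ∧ dx_j = -dx_j ∧ dx_i and dx_i ∧ dx_i = 0. For each pair (i, j) with i < j, the coefficient of dx_i ∧ dx_j in alpha ∧ beta is (alpha_i * beta_j - alpha_j * beta_i). Collecting: alpha ∧ beta = (-x*(x + y)) dx ∧ dy.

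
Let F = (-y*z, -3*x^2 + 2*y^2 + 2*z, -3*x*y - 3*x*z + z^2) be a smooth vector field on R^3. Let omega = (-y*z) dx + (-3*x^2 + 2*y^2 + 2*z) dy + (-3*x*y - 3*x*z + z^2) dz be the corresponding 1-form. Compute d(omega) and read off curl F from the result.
d(omega) = (-3*x - 2) dy ∧ dz + (2*y + 3*z) dz ∧ dx + (-6*x + z) dx ∧ dy; curl F = (-3*x - 2, 2*y + 3*z, -6*x + z)

d omega = sum_{i<j} (∂f_j/∂x_i - ∂f_i/∂x_j) dx_i ∧ dx_j. Under the identification (dy ∧ dz, dz ∧ dx, dx ∧ dy) ↔ (e_x, e_y, e_z), the coefficients are exactly the components of curl F. Compute:
  ∂R/∂y - ∂Q/∂z = (-3*x) - (2) = -3*x - 2
  ∂P/∂z - ∂R/∂x = (-y) - (-3*y - 3*z) = 2*y + 3*z
  ∂Q/∂x - ∂P/∂y = (-6*x) - (-z) = -6*x + z.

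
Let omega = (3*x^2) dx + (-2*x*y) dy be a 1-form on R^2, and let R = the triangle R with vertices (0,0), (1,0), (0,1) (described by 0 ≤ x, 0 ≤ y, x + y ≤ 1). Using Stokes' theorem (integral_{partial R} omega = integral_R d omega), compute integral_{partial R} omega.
integral_(partial R) omega = -1/3

Stokes: integral_partial_R omega = integral_R d omega with d omega = (∂Q/∂x - ∂P/∂y) dx ∧ dy.
  ∂Q/∂x = -2*y
  ∂P/∂y = 0
  integrand = ∂Q/∂x - ∂P/∂y = -2*y.
Integrating over R: integral_0^1 integral_0^{1-x} (-2*y) dy dx = -1/3.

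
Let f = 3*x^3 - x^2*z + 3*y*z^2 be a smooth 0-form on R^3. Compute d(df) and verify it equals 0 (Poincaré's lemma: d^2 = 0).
d(df) = 0

Step 1: df = sum_i (∂f/∂x_i) dx_i = (x*(9*x - 2*z)) dx + (3*z^2) dy + (-x^2 + 6*y*z) dz.
Step 2: Apply d again. Using the 1-form formula, the coefficient of dx ∧ dy in d(df) is ∂^2 f/∂x ∂y - ∂^2 f/∂y ∂x = (0) - (0) = 0 (equality of mixed partials for smooth f).
Similarly for dx ∧ dz and dy ∧ dz — all coefficients vanish. So d(df) = 0.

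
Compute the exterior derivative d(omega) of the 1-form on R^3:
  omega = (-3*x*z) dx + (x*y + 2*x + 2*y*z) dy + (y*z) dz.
d(omega) = (y + 2) dx ∧ dy + (3*x) dx ∧ dz + (-2*y + z) dy ∧ dz

For a 1-form omega = sum_i f_i dx_i, the exterior derivative is
  d(omega) = sum_{i < j} (∂f_j/∂x_i - ∂f_i/∂x_j) dx_i ∧ dx_j.
  coefficient of dx ∧ dy: ∂f_2/∂x - ∂f_1/∂y = ∂(x*y + 2*x + 2*y*z)/∂x - ∂(-3*x*z)/∂y = y + 2
  coefficient of dx ∧ dz: ∂f_3/∂x - ∂f_1/∂z = ∂(y*z)/∂x - ∂(-3*x*z)/∂z = 3*x
  coefficient of dy ∧ dz: ∂f_3/∂y - ∂f_2/∂z = ∂(y*z)/∂y - ∂(x*y + 2*x + 2*y*z)/∂z = -2*y + z
Assembling: d(omega) = (y + 2) dx ∧ dy + (3*x) dx ∧ dz + (-2*y + z) dy ∧ dz.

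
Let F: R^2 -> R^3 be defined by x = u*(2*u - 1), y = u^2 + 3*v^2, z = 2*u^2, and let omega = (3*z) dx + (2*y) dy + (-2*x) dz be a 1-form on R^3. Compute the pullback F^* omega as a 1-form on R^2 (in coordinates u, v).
F^* omega = (2*u*(6*u^2 + u + 6*v^2)) du + (12*v*(u^2 + 3*v^2)) dv

Using F^*(f dg) = (f ∘ F) d(g ∘ F), substitute each coordinate x_i by F_i(u, v) in f_i, and replace dx_i by d F_i = (∂F_i/∂u) du + (∂F_i/∂v) dv.
  For the x component: f_1(F) = 6*u^2; d F_1 = (4*u - 1) du + (0) dv
  For the y component: f_2(F) = 2*u^2 + 6*v^2; d F_2 = (2*u) du + (6*v) dv
  For the z component: f_3(F) = 2*u*(1 - 2*u); d F_3 = (4*u) du + (0) dv
Combining and collecting du, dv coefficients:
  coeff of du: 2*u*(6*u^2 + u + 6*v^2)
  coeff of dv: 12*v*(u^2 + 3*v^2)
F^* omega = (2*u*(6*u^2 + u + 6*v^2)) du + (12*v*(u^2 + 3*v^2)) dv.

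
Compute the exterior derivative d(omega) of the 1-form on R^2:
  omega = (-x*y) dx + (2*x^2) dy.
d(omega) = (5*x) dx ∧ dy

For a 1-form omega = sum_i f_i dx_i, the exterior derivative is
  d(omega) = sum_{i < j} (∂f_j/∂x_i - ∂f_i/∂x_j) dx_i ∧ dx_j.
  coefficient of dx ∧ dy: ∂f_2/∂x - ∂f_1/∂y = ∂(2*x^2)/∂x - ∂(-x*y)/∂y = 5*x
Assembling: d(omega) = (5*x) dx ∧ dy.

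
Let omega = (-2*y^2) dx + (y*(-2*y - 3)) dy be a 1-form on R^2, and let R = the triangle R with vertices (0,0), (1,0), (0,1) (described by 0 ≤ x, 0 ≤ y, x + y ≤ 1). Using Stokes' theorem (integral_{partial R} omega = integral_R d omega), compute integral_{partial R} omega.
integral_(partial R) omega = 2/3

Stokes: integral_partial_R omega = integral_R d omega with d omega = (∂Q/∂x - ∂P/∂y) dx ∧ dy.
  ∂Q/∂x = 0
  ∂P/∂y = -4*y
  integrand = ∂Q/∂x - ∂P/∂y = 4*y.
Integrating over R: integral_0^1 integral_0^{1-x} (4*y) dy dx = 2/3.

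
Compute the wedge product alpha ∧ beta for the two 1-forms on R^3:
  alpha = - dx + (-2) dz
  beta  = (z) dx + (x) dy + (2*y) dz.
alpha ∧ beta = (-x) dx ∧ dy + (-2*y + 2*z) dx ∧ dz + (2*x) dy ∧ dz

Distribute the wedge, using dx_i ∧ dx_j = -dx_j ∧ dx_i and dx_i ∧ dx_i = 0. For each pair (i, j) with i < j, the coefficient of dx_i ∧ dx_j in alpha ∧ beta is (alpha_i * beta_j - alpha_j * beta_i). Collecting: alpha ∧ beta = (-x) dx ∧ dy + (-2*y + 2*z) dx ∧ dz + (2*x) dy ∧ dz.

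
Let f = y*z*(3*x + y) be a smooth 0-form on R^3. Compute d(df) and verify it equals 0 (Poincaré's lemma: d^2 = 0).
d(df) = 0

Step 1: df = sum_i (∂f/∂x_i) dx_i = (3*y*z) dx + (z*(3*x + 2*y)) dy + (y*(3*x + y)) dz.
Step 2: Apply d again. Using the 1-form formula, the coefficient of dx ∧ dy in d(df) is ∂^2 f/∂x ∂y - ∂^2 f/∂y ∂x = (3*z) - (3*z) = 0 (equality of mixed partials for smooth f).
Similarly for dx ∧ dz and dy ∧ dz — all coefficients vanish. So d(df) = 0.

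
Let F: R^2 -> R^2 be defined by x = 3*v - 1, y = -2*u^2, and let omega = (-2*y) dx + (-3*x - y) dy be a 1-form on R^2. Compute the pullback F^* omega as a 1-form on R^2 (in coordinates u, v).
F^* omega = (4*u*(-2*u^2 + 9*v - 3)) du + (12*u^2) dv

Using F^*(f dg) = (f ∘ F) d(g ∘ F), substitute each coordinate x_i by F_i(u, v) in f_i, and replace dx_i by d F_i = (∂F_i/∂u) du + (∂F_i/∂v) dv.
  For the x component: f_1(F) = 4*u^2; d F_1 = (0) du + (3) dv
  For the y component: f_2(F) = 2*u^2 - 9*v + 3; d F_2 = (-4*u) du + (0) dv
Combining and collecting du, dv coefficients:
  coeff of du: 4*u*(-2*u^2 + 9*v - 3)
  coeff of dv: 12*u^2
F^* omega = (4*u*(-2*u^2 + 9*v - 3)) du + (12*u^2) dv.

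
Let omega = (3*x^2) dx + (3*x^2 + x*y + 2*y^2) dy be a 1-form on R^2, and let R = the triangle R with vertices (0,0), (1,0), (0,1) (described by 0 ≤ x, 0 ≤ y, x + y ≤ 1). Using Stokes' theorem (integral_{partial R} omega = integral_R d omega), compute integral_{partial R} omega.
integral_(partial R) omega = 7/6

Stokes: integral_partial_R omega = integral_R d omega with d omega = (∂Q/∂x - ∂P/∂y) dx ∧ dy.
  ∂Q/∂x = 6*x + y
  ∂P/∂y = 0
  integrand = ∂Q/∂x - ∂P/∂y = 6*x + y.
Integrating over R: integral_0^1 integral_0^{1-x} (6*x + y) dy dx = 7/6.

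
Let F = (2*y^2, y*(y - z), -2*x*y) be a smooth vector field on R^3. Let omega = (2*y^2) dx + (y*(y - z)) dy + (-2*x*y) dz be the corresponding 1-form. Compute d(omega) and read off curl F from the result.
d(omega) = (-2*x + y) dy ∧ dz + (2*y) dz ∧ dx + (-4*y) dx ∧ dy; curl F = (-2*x + y, 2*y, -4*y)

d omega = sum_{i<j} (∂f_j/∂x_i - ∂f_i/∂x_j) dx_i ∧ dx_j. Under the identification (dy ∧ dz, dz ∧ dx, dx ∧ dy) ↔ (e_x, e_y, e_z), the coefficients are exactly the components of curl F. Compute:
  ∂R/∂y - ∂Q/∂z = (-2*x) - (-y) = -2*x + y
  ∂P/∂z - ∂R/∂x = (0) - (-2*y) = 2*y
  ∂Q/∂x - ∂P/∂y = (0) - (4*y) = -4*y.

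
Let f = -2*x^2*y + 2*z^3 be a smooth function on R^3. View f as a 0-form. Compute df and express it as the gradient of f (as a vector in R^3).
df = (-4*x*y) dx + (-2*x^2) dy + (6*z^2) dz; grad f = (-4*x*y, -2*x^2, 6*z^2)

For a 0-form f, d f = (∂f/∂x) dx + (∂f/∂y) dy + (∂f/∂z) dz. The components of the vector representation are exactly the entries of grad f in Cartesian coordinates:
  ∂f/∂x = -4*x*y
  ∂f/∂y = -2*x^2
  ∂f/∂z = 6*z^2.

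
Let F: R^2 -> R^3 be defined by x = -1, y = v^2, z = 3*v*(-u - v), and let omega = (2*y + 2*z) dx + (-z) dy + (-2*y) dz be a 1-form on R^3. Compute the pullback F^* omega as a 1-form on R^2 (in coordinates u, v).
F^* omega = (6*v^3) du + (v^2*(12*u + 18*v)) dv

Using F^*(f dg) = (f ∘ F) d(g ∘ F), substitute each coordinate x_i by F_i(u, v) in f_i, and replace dx_i by d F_i = (∂F_i/∂u) du + (∂F_i/∂v) dv.
  For the x component: f_1(F) = 2*v*(-3*u - 2*v); d F_1 = (0) du + (0) dv
  For the y component: f_2(F) = 3*v*(u + v); d F_2 = (0) du + (2*v) dv
  For the z component: f_3(F) = -2*v^2; d F_3 = (-3*v) du + (-3*u - 6*v) dv
Combining and collecting du, dv coefficients:
  coeff of du: 6*v^3
  coeff of dv: v^2*(12*u + 18*v)
F^* omega = (6*v^3) du + (v^2*(12*u + 18*v)) dv.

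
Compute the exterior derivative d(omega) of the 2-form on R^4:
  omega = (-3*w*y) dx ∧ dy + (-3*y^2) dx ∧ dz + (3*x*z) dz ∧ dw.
d(omega) = (-3*y) dx ∧ dy ∧ dw + (6*y) dx ∧ dy ∧ dz + (3*z) dx ∧ dz ∧ dw

For a 2-form omega = sum_{i<j} g_{ij} dx_i ∧ dx_j, the exterior derivative is
  d(omega) = sum_{i<j} d(g_{ij}) ∧ dx_i ∧ dx_j = sum_{i<j, k} (∂g_{ij}/∂x_k) dx_k ∧ dx_i ∧ dx_j.
Expand each term, using dx_k ∧ dx_i ∧ dx_j = sgn(permutation) dx_{(a)} ∧ dx_{(b)} ∧ dx_{(c)} with (a < b < c) sorted:
  d(-3*w*y) includes (∂/∂w)(-3*w*y) dw = (-3*y) dw, which multiplied by dx ∧ dy gives (-3*y) dx ∧ dy ∧ dw
  d(-3*y^2) includes (∂/∂y)(-3*y^2) dy = (-6*y) dy, which multiplied by dx ∧ dz gives (6*y) dx ∧ dy ∧ dz
  d(3*x*z) includes (∂/∂x)(3*x*z) dx = (3*z) dx, which multiplied by dz ∧ dw gives (3*z) dx ∧ dz ∧ dw
Collecting like 3-forms: d(omega) = (-3*y) dx ∧ dy ∧ dw + (6*y) dx ∧ dy ∧ dz + (3*z) dx ∧ dz ∧ dw.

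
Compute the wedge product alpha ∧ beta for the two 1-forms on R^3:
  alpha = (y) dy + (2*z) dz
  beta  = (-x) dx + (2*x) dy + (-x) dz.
alpha ∧ beta = (x*y) dx ∧ dy + (-x*(y + 4*z)) dy ∧ dz + (2*x*z) dx ∧ dz

Distribute the wedge, using dx_i ∧ dx_j = -dx_j ∧ dx_i and dx_i ∧ dx_i = 0. For each pair (i, j) with i < j, the coefficient of dx_i ∧ dx_j in alpha ∧ beta is (alpha_i * beta_j - alpha_j * beta_i). Collecting: alpha ∧ beta = (x*y) dx ∧ dy + (-x*(y + 4*z)) dy ∧ dz + (2*x*z) dx ∧ dz.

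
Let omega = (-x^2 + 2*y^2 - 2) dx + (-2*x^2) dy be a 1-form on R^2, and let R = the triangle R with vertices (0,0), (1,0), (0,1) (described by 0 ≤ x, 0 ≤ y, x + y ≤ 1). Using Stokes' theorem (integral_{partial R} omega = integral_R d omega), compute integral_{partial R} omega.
integral_(partial R) omega = -4/3

Stokes: integral_partial_R omega = integral_R d omega with d omega = (∂Q/∂x - ∂P/∂y) dx ∧ dy.
  ∂Q/∂x = -4*x
  ∂P/∂y = 4*y
  integrand = ∂Q/∂x - ∂P/∂y = -4*x - 4*y.
Integrating over R: integral_0^1 integral_0^{1-x} (-4*x - 4*y) dy dx = -4/3.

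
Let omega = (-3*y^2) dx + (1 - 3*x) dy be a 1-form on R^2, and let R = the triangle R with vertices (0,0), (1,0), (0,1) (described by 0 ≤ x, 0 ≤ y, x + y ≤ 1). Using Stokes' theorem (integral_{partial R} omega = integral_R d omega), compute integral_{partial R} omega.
integral_(partial R) omega = -1/2

Stokes: integral_partial_R omega = integral_R d omega with d omega = (∂Q/∂x - ∂P/∂y) dx ∧ dy.
  ∂Q/∂x = -3
  ∂P/∂y = -6*y
  integrand = ∂Q/∂x - ∂P/∂y = 6*y - 3.
Integrating over R: integral_0^1 integral_0^{1-x} (6*y - 3) dy dx = -1/2.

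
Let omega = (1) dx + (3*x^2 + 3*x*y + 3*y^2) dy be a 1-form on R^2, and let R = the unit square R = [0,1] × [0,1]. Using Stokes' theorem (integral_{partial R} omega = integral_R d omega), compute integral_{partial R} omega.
integral_(partial R) omega = 9/2

Stokes: integral_partial_R omega = integral_R d omega with d omega = (∂Q/∂x - ∂P/∂y) dx ∧ dy.
  ∂Q/∂x = 6*x + 3*y
  ∂P/∂y = 0
  integrand = ∂Q/∂x - ∂P/∂y = 6*x + 3*y.
Integrating over R: integral_0^1 integral_0^1 (6*x + 3*y) dx dy = 9/2.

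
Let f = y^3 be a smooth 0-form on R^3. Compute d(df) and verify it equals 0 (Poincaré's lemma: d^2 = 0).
d(df) = 0

Step 1: df = sum_i (∂f/∂x_i) dx_i = (0) dx + (3*y^2) dy + (0) dz.
Step 2: Apply d again. Using the 1-form formula, the coefficient of dx ∧ dy in d(df) is ∂^2 f/∂x ∂y - ∂^2 f/∂y ∂x = (0) - (0) = 0 (equality of mixed partials for smooth f).
Similarly for dx ∧ dz and dy ∧ dz — all coefficients vanish. So d(df) = 0.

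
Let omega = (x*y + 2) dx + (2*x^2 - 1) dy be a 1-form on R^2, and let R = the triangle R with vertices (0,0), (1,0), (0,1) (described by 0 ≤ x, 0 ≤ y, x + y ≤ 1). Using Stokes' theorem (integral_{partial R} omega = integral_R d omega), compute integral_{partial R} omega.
integral_(partial R) omega = 1/2

Stokes: integral_partial_R omega = integral_R d omega with d omega = (∂Q/∂x - ∂P/∂y) dx ∧ dy.
  ∂Q/∂x = 4*x
  ∂P/∂y = x
  integrand = ∂Q/∂x - ∂P/∂y = 3*x.
Integrating over R: integral_0^1 integral_0^{1-x} (3*x) dy dx = 1/2.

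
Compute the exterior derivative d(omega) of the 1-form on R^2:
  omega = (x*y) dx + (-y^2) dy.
d(omega) = (-x) dx ∧ dy

For a 1-form omega = sum_i f_i dx_i, the exterior derivative is
  d(omega) = sum_{i < j} (∂f_j/∂x_i - ∂f_i/∂x_j) dx_i ∧ dx_j.
  coefficient of dx ∧ dy: ∂f_2/∂x - ∂f_1/∂y = ∂(-y^2)/∂x - ∂(x*y)/∂y = -x
Assembling: d(omega) = (-x) dx ∧ dy.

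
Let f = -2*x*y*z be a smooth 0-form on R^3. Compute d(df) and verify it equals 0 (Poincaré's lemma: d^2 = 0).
d(df) = 0

Step 1: df = sum_i (∂f/∂x_i) dx_i = (-2*y*z) dx + (-2*x*z) dy + (-2*x*y) dz.
Step 2: Apply d again. Using the 1-form formula, the coefficient of dx ∧ dy in d(df) is ∂^2 f/∂x ∂y - ∂^2 f/∂y ∂x = (-2*z) - (-2*z) = 0 (equality of mixed partials for smooth f).
Similarly for dx ∧ dz and dy ∧ dz — all coefficients vanish. So d(df) = 0.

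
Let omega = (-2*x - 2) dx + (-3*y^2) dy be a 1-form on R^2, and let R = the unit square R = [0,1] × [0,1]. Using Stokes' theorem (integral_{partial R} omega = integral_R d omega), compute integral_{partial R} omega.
integral_(partial R) omega = 0

Stokes: integral_partial_R omega = integral_R d omega with d omega = (∂Q/∂x - ∂P/∂y) dx ∧ dy.
  ∂Q/∂x = 0
  ∂P/∂y = 0
  integrand = ∂Q/∂x - ∂P/∂y = 0.
Integrating over R: integral_0^1 integral_0^1 (0) dx dy = 0.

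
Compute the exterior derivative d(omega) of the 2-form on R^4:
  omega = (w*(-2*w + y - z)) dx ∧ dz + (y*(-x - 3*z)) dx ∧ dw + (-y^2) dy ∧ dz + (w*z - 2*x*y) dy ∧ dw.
d(omega) = (-w) dx ∧ dy ∧ dz + (-4*w + 4*y - z) dx ∧ dz ∧ dw + (x - 2*y + 3*z) dx ∧ dy ∧ dw + (-w) dy ∧ dz ∧ dw

For a 2-form omega = sum_{i<j} g_{ij} dx_i ∧ dx_j, the exterior derivative is
  d(omega) = sum_{i<j} d(g_{ij}) ∧ dx_i ∧ dx_j = sum_{i<j, k} (∂g_{ij}/∂x_k) dx_k ∧ dx_i ∧ dx_j.
Expand each term, using dx_k ∧ dx_i ∧ dx_j = sgn(permutation) dx_{(a)} ∧ dx_{(b)} ∧ dx_{(c)} with (a < b < c) sorted:
  d(w*(-2*w + y - z)) includes (∂/∂y)(w*(-2*w + y - z)) dy = (w) dy, which multiplied by dx ∧ dz gives (-w) dx ∧ dy ∧ dz
  d(w*(-2*w + y - z)) includes (∂/∂w)(w*(-2*w + y - z)) dw = (-4*w + y - z) dw, which multiplied by dx ∧ dz gives (-4*w + y - z) dx ∧ dz ∧ dw
  d(y*(-x - 3*z)) includes (∂/∂y)(y*(-x - 3*z)) dy = (-x - 3*z) dy, which multiplied by dx ∧ dw gives (x + 3*z) dx ∧ dy ∧ dw
  d(y*(-x - 3*z)) includes (∂/∂z)(y*(-x - 3*z)) dz = (-3*y) dz, which multiplied by dx ∧ dw gives (3*y) dx ∧ dz ∧ dw
  d(w*z - 2*x*y) includes (∂/∂x)(w*z - 2*x*y) dx = (-2*y) dx, which multiplied by dy ∧ dw gives (-2*y) dx ∧ dy ∧ dw
  d(w*z - 2*x*y) includes (∂/∂z)(w*z - 2*x*y) dz = (w) dz, which multiplied by dy ∧ dw gives (-w) dy ∧ dz ∧ dw
Collecting like 3-forms: d(omega) = (-w) dx ∧ dy ∧ dz + (-4*w + 4*y - z) dx ∧ dz ∧ dw + (x - 2*y + 3*z) dx ∧ dy ∧ dw + (-w) dy ∧ dz ∧ dw.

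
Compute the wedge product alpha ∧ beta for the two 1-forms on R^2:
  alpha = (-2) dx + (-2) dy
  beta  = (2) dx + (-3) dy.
alpha ∧ beta = (10) dx ∧ dy

Distribute the wedge, using dx_i ∧ dx_j = -dx_j ∧ dx_i and dx_i ∧ dx_i = 0. For each pair (i, j) with i < j, the coefficient of dx_i ∧ dx_j in alpha ∧ beta is (alpha_i * beta_j - alpha_j * beta_i). Collecting: alpha ∧ beta = (10) dx ∧ dy.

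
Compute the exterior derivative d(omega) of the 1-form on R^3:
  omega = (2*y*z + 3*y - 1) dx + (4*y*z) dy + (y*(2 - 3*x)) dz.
d(omega) = (-2*z - 3) dx ∧ dy + (-5*y) dx ∧ dz + (-3*x - 4*y + 2) dy ∧ dz

For a 1-form omega = sum_i f_i dx_i, the exterior derivative is
  d(omega) = sum_{i < j} (∂f_j/∂x_i - ∂f_i/∂x_j) dx_i ∧ dx_j.
  coefficient of dx ∧ dy: ∂f_2/∂x - ∂f_1/∂y = ∂(4*y*z)/∂x - ∂(2*y*z + 3*y - 1)/∂y = -2*z - 3
  coefficient of dx ∧ dz: ∂f_3/∂x - ∂f_1/∂z = ∂(y*(2 - 3*x))/∂x - ∂(2*y*z + 3*y - 1)/∂z = -5*y
  coefficient of dy ∧ dz: ∂f_3/∂y - ∂f_2/∂z = ∂(y*(2 - 3*x))/∂y - ∂(4*y*z)/∂z = -3*x - 4*y + 2
Assembling: d(omega) = (-2*z - 3) dx ∧ dy + (-5*y) dx ∧ dz + (-3*x - 4*y + 2) dy ∧ dz.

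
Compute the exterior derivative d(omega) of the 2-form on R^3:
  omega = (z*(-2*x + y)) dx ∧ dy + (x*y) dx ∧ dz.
d(omega) = (-3*x + y) dx ∧ dy ∧ dz

For a 2-form omega = sum_{i<j} g_{ij} dx_i ∧ dx_j, the exterior derivative is
  d(omega) = sum_{i<j} d(g_{ij}) ∧ dx_i ∧ dx_j = sum_{i<j, k} (∂g_{ij}/∂x_k) dx_k ∧ dx_i ∧ dx_j.
Expand each term, using dx_k ∧ dx_i ∧ dx_j = sgn(permutation) dx_{(a)} ∧ dx_{(b)} ∧ dx_{(c)} with (a < b < c) sorted:
  d(z*(-2*x + y)) includes (∂/∂z)(z*(-2*x + y)) dz = (-2*x + y) dz, which multiplied by dx ∧ dy gives (-2*x + y) dx ∧ dy ∧ dz
  d(x*y) includes (∂/∂y)(x*y) dy = (x) dy, which multiplied by dx ∧ dz gives (-x) dx ∧ dy ∧ dz
Collecting like 3-forms: d(omega) = (-3*x + y) dx ∧ dy ∧ dz.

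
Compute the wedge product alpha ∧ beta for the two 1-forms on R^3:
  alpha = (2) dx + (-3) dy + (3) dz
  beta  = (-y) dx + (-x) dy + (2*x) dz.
alpha ∧ beta = (-2*x - 3*y) dx ∧ dy + (4*x + 3*y) dx ∧ dz + (-3*x) dy ∧ dz

Distribute the wedge, using dx_i ∧ dx_j = -dx_j ∧ dx_i and dx_i ∧ dx_i = 0. For each pair (i, j) with i < j, the coefficient of dx_i ∧ dx_j in alpha ∧ beta is (alpha_i * beta_j - alpha_j * beta_i). Collecting: alpha ∧ beta = (-2*x - 3*y) dx ∧ dy + (4*x + 3*y) dx ∧ dz + (-3*x) dy ∧ dz.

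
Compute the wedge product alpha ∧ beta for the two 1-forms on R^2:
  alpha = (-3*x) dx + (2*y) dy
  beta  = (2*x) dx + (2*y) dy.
alpha ∧ beta = (-10*x*y) dx ∧ dy

Distribute the wedge, using dx_i ∧ dx_j = -dx_j ∧ dx_i and dx_i ∧ dx_i = 0. For each pair (i, j) with i < j, the coefficient of dx_i ∧ dx_j in alpha ∧ beta is (alpha_i * beta_j - alpha_j * beta_i). Collecting: alpha ∧ beta = (-10*x*y) dx ∧ dy.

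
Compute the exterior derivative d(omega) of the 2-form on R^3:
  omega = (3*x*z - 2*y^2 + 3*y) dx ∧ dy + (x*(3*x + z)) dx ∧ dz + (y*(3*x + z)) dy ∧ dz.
d(omega) = (3*x + 3*y) dx ∧ dy ∧ dz

For a 2-form omega = sum_{i<j} g_{ij} dx_i ∧ dx_j, the exterior derivative is
  d(omega) = sum_{i<j} d(g_{ij}) ∧ dx_i ∧ dx_j = sum_{i<j, k} (∂g_{ij}/∂x_k) dx_k ∧ dx_i ∧ dx_j.
Expand each term, using dx_k ∧ dx_i ∧ dx_j = sgn(permutation) dx_{(a)} ∧ dx_{(b)} ∧ dx_{(c)} with (a < b < c) sorted:
  d(3*x*z - 2*y^2 + 3*y) includes (∂/∂z)(3*x*z - 2*y^2 + 3*y) dz = (3*x) dz, which multiplied by dx ∧ dy gives (3*x) dx ∧ dy ∧ dz
  d(y*(3*x + z)) includes (∂/∂x)(y*(3*x + z)) dx = (3*y) dx, which multiplied by dy ∧ dz gives (3*y) dx ∧ dy ∧ dz
Collecting like 3-forms: d(omega) = (3*x + 3*y) dx ∧ dy ∧ dz.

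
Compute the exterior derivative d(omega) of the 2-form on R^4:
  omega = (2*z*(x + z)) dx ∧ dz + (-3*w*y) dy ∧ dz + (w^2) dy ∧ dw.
d(omega) = (-3*y) dy ∧ dz ∧ dw

For a 2-form omega = sum_{i<j} g_{ij} dx_i ∧ dx_j, the exterior derivative is
  d(omega) = sum_{i<j} d(g_{ij}) ∧ dx_i ∧ dx_j = sum_{i<j, k} (∂g_{ij}/∂x_k) dx_k ∧ dx_i ∧ dx_j.
Expand each term, using dx_k ∧ dx_i ∧ dx_j = sgn(permutation) dx_{(a)} ∧ dx_{(b)} ∧ dx_{(c)} with (a < b < c) sorted:
  d(-3*w*y) includes (∂/∂w)(-3*w*y) dw = (-3*y) dw, which multiplied by dy ∧ dz gives (-3*y) dy ∧ dz ∧ dw
Collecting like 3-forms: d(omega) = (-3*y) dy ∧ dz ∧ dw.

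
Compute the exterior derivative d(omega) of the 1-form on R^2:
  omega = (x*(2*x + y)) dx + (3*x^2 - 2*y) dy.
d(omega) = (5*x) dx ∧ dy

For a 1-form omega = sum_i f_i dx_i, the exterior derivative is
  d(omega) = sum_{i < j} (∂f_j/∂x_i - ∂f_i/∂x_j) dx_i ∧ dx_j.
  coefficient of dx ∧ dy: ∂f_2/∂x - ∂f_1/∂y = ∂(3*x^2 - 2*y)/∂x - ∂(x*(2*x + y))/∂y = 5*x
Assembling: d(omega) = (5*x) dx ∧ dy.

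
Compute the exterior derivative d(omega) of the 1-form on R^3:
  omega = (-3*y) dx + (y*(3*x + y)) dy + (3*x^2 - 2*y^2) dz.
d(omega) = (3*y + 3) dx ∧ dy + (6*x) dx ∧ dz + (-4*y) dy ∧ dz

For a 1-form omega = sum_i f_i dx_i, the exterior derivative is
  d(omega) = sum_{i < j} (∂f_j/∂x_i - ∂f_i/∂x_j) dx_i ∧ dx_j.
  coefficient of dx ∧ dy: ∂f_2/∂x - ∂f_1/∂y = ∂(y*(3*x + y))/∂x - ∂(-3*y)/∂y = 3*y + 3
  coefficient of dx ∧ dz: ∂f_3/∂x - ∂f_1/∂z = ∂(3*x^2 - 2*y^2)/∂x - ∂(-3*y)/∂z = 6*x
  coefficient of dy ∧ dz: ∂f_3/∂y - ∂f_2/∂z = ∂(3*x^2 - 2*y^2)/∂y - ∂(y*(3*x + y))/∂z = -4*y
Assembling: d(omega) = (3*y + 3) dx ∧ dy + (6*x) dx ∧ dz + (-4*y) dy ∧ dz.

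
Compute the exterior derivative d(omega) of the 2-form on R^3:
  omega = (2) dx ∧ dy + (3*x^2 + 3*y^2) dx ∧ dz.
d(omega) = (-6*y) dx ∧ dy ∧ dz

For a 2-form omega = sum_{i<j} g_{ij} dx_i ∧ dx_j, the exterior derivative is
  d(omega) = sum_{i<j} d(g_{ij}) ∧ dx_i ∧ dx_j = sum_{i<j, k} (∂g_{ij}/∂x_k) dx_k ∧ dx_i ∧ dx_j.
Expand each term, using dx_k ∧ dx_i ∧ dx_j = sgn(permutation) dx_{(a)} ∧ dx_{(b)} ∧ dx_{(c)} with (a < b < c) sorted:
  d(3*x^2 + 3*y^2) includes (∂/∂y)(3*x^2 + 3*y^2) dy = (6*y) dy, which multiplied by dx ∧ dz gives (-6*y) dx ∧ dy ∧ dz
Collecting like 3-forms: d(omega) = (-6*y) dx ∧ dy ∧ dz.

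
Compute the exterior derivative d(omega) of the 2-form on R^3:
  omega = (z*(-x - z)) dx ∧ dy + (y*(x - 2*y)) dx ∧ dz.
d(omega) = (-2*x + 4*y - 2*z) dx ∧ dy ∧ dz

For a 2-form omega = sum_{i<j} g_{ij} dx_i ∧ dx_j, the exterior derivative is
  d(omega) = sum_{i<j} d(g_{ij}) ∧ dx_i ∧ dx_j = sum_{i<j, k} (∂g_{ij}/∂x_k) dx_k ∧ dx_i ∧ dx_j.
Expand each term, using dx_k ∧ dx_i ∧ dx_j = sgn(permutation) dx_{(a)} ∧ dx_{(b)} ∧ dx_{(c)} with (a < b < c) sorted:
  d(z*(-x - z)) includes (∂/∂z)(z*(-x - z)) dz = (-x - 2*z) dz, which multiplied by dx ∧ dy gives (-x - 2*z) dx ∧ dy ∧ dz
  d(y*(x - 2*y)) includes (∂/∂y)(y*(x - 2*y)) dy = (x - 4*y) dy, which multiplied by dx ∧ dz gives (-x + 4*y) dx ∧ dy ∧ dz
Collecting like 3-forms: d(omega) = (-2*x + 4*y - 2*z) dx ∧ dy ∧ dz.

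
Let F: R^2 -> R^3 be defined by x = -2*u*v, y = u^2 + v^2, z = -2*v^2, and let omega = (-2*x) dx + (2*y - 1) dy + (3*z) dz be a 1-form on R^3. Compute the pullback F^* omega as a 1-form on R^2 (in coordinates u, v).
F^* omega = (2*u*(2*u^2 - 2*v^2 - 1)) du + (2*v*(-2*u^2 + 14*v^2 - 1)) dv

Using F^*(f dg) = (f ∘ F) d(g ∘ F), substitute each coordinate x_i by F_i(u, v) in f_i, and replace dx_i by d F_i = (∂F_i/∂u) du + (∂F_i/∂v) dv.
  For the x component: f_1(F) = 4*u*v; d F_1 = (-2*v) du + (-2*u) dv
  For the y component: f_2(F) = 2*u^2 + 2*v^2 - 1; d F_2 = (2*u) du + (2*v) dv
  For the z component: f_3(F) = -6*v^2; d F_3 = (0) du + (-4*v) dv
Combining and collecting du, dv coefficients:
  coeff of du: 2*u*(2*u^2 - 2*v^2 - 1)
  coeff of dv: 2*v*(-2*u^2 + 14*v^2 - 1)
F^* omega = (2*u*(2*u^2 - 2*v^2 - 1)) du + (2*v*(-2*u^2 + 14*v^2 - 1)) dv.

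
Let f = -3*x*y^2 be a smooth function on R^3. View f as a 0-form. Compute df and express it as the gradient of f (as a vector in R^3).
df = (-3*y^2) dx + (-6*x*y) dy + (0) dz; grad f = (-3*y^2, -6*x*y, 0)

For a 0-form f, d f = (∂f/∂x) dx + (∂f/∂y) dy + (∂f/∂z) dz. The components of the vector representation are exactly the entries of grad f in Cartesian coordinates:
  ∂f/∂x = -3*y^2
  ∂f/∂y = -6*x*y
  ∂f/∂z = 0.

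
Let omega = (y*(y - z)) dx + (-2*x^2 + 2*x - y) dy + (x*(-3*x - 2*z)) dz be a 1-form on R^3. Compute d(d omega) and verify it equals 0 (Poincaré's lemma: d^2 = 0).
d(d omega) = 0

Step 1: d omega = sum_{i<j} (∂f_j/∂x_i - ∂f_i/∂x_j) dx_i ∧ dx_j:
  coeff of dx ∧ dy: -4*x - 2*y + z + 2
  coeff of dx ∧ dz: -6*x + y - 2*z
  coeff of dy ∧ dz: 0
Step 2: Apply d again to each 2-form coefficient. The only possible 3-form in R^3 is dx ∧ dy ∧ dz, with coefficient
  ∂(coeff of dy∧dz)/∂x - ∂(coeff of dx∧dz)/∂y + ∂(coeff of dx∧dy)/∂z
  = ∂/∂x (0) - ∂/∂y (-6*x + y - 2*z) + ∂/∂z (-4*x - 2*y + z + 2).
Each of these terms simplifies to sums of mixed partials that cancel in pairs. The result is 0 (by equality of mixed partials for smooth functions — Schwarz / Clairaut).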